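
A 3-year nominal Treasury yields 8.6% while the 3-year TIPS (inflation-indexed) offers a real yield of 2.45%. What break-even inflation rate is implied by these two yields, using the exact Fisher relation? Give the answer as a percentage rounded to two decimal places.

(1 + π) = (1 + i)/(1 + r) = 1.08600 / 1.02450 = 1.060029
Break-even inflation = 1.060029 − 1 → 6.00%.

6.00%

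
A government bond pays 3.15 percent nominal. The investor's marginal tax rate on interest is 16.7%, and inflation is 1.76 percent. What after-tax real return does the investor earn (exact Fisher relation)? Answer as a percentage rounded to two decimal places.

0.85%

After-tax nominal return = 3.15% × (1 − 0.167) = 2.62395%.
1 + r = 1.0262395 / 1.01760 = 1.008490
After-tax real rate = 1.008490 − 1 → 0.85%.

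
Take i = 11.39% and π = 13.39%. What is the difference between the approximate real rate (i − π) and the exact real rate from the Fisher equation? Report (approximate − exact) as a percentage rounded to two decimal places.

Approximate: r ≈ 11.390% − 13.390% = -2.0000%
Exact: (1 + 0.1139)/(1 + 0.1339) − 1 = -1.7638%
Error = -2.0000% − (-1.7638%) = -0.2362% → -0.24%.

-0.24%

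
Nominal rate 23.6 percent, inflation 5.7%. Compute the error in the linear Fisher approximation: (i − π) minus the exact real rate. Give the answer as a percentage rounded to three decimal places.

0.965%

Approximate: r ≈ 23.600% − 5.700% = 17.9000%
Exact: (1 + 0.2360)/(1 + 0.0570) − 1 = 16.9347%
Error = 17.9000% − 16.9347% = 0.9653% → 0.965%.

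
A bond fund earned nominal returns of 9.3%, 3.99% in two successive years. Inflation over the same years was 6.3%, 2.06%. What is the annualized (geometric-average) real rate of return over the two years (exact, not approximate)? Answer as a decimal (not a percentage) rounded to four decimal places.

Nominal growth factor = 1.0930 × 1.0399 = 1.13661070
Price-level growth factor = 1.0630 × 1.0206 = 1.08489780
Real growth factor = 1.13661070 / 1.08489780 = 1.04766615
Annualized real rate = 1.04766615^(1/2) − 1 = 2.3556% → 0.0236.

0.0236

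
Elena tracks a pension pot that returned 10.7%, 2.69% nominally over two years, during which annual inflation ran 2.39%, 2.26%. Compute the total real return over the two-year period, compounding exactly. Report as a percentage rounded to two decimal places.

8.57%

Nominal growth factor = 1.1070 × 1.0269 = 1.136778
Price-level growth factor = 1.0239 × 1.0226 = 1.047040
Real growth factor = 1.136778 / 1.047040 = 1.085707
Total real return = 1.085707 − 1 → 8.57%.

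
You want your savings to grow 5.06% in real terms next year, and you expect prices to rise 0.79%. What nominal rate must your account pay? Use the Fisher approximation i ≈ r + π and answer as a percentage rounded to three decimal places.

5.850%

i ≈ r + π = 5.06% + 0.79% = 5.850%.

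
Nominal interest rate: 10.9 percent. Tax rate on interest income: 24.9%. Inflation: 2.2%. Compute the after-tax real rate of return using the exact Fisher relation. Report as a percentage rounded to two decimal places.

5.86%

After-tax nominal return = 10.9% × (1 − 0.249) = 8.1859%.
1 + r = 1.081859 / 1.02200 = 1.058570
After-tax real rate = 1.058570 − 1 → 5.86%.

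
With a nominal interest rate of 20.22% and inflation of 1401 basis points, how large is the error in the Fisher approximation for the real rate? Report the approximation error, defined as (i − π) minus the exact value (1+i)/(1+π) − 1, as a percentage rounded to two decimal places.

Approximate: r ≈ 20.220% − 14.010% = 6.2100%
Exact: (1 + 0.2022)/(1 + 0.1401) − 1 = 5.4469%
Error = 6.2100% − 5.4469% = 0.7631% → 0.76%.

0.76%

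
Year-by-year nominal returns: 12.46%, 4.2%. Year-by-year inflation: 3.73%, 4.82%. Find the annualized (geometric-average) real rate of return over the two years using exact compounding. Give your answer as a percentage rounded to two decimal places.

3.81%

Compound the nominal returns: 1.1246 × 1.0420 = 1.17183320.
Compound inflation: 1.0373 × 1.0482 = 1.08729786.
Deflate: 1.17183320 / 1.08729786 = 1.07774810.
Annualized real rate = 1.07774810^(1/2) − 1 = 3.8146% → 3.81%.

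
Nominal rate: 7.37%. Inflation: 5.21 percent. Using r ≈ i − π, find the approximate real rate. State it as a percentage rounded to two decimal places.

r ≈ i − π = 7.37% − 5.21% = 2.16%.

2.16%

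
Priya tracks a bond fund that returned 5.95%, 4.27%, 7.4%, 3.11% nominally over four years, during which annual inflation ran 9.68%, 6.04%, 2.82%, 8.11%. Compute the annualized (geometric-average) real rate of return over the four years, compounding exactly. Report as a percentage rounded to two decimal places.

-1.37%

Nominal growth factor = 1.0595 × 1.0427 × 1.0740 × 1.0311 = 1.22339134
Price-level growth factor = 1.0968 × 1.0604 × 1.0282 × 1.0811 = 1.29282764
Real growth factor = 1.22339134 / 1.29282764 = 0.94629114
Annualized real rate = 0.94629114^(1/4) − 1 = -1.3706% → -1.37%.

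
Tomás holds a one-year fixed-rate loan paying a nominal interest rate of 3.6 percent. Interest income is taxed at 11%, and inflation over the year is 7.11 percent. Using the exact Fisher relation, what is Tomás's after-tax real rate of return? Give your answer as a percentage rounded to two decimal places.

After-tax nominal return = 3.6% × (1 − 0.11) = 3.2040%.
1 + r = 1.03204 / 1.07110 = 0.963533
After-tax real rate = 0.963533 − 1 → -3.65%.

-3.65%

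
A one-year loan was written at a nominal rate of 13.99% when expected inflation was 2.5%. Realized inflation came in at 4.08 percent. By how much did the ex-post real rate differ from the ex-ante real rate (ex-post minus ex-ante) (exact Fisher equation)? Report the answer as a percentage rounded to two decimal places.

-1.69%

Ex-ante: (1 + 0.1399)/(1 + 0.0250) − 1 = 11.2098%
Ex-post: (1 + 0.1399)/(1 + 0.0408) − 1 = 9.5215%
Difference (ex-post − ex-ante) = -1.6882% → -1.69%.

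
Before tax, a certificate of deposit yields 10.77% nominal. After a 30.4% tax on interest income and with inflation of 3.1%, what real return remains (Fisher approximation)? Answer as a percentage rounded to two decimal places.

After-tax nominal return = 10.77% × (1 − 0.304) = 7.49592%.
r ≈ 7.49592% − 3.1% → 4.40%.

4.40%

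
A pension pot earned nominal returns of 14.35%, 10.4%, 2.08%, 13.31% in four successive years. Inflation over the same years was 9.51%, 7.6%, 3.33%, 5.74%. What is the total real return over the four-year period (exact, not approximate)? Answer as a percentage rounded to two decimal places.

13.42%

Compound the nominal returns: 1.1435 × 1.1040 × 1.0208 × 1.1331 = 1.460206.
Compound inflation: 1.0951 × 1.0760 × 1.0333 × 1.0574 = 1.287454.
Deflate: 1.460206 / 1.287454 = 1.134181.
Total real return = 1.134181 − 1 → 13.42%.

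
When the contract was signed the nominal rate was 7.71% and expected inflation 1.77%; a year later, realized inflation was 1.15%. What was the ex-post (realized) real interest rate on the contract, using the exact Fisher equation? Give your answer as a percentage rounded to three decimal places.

6.485%

Ex-post: (1 + 0.0771)/(1 + 0.0115) − 1 = 6.4854%
So the realized real rate is 6.485%.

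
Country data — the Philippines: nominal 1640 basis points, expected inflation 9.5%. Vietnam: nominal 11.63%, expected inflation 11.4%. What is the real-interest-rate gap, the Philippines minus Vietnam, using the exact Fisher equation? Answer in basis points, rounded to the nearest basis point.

609 basis points

The Philippines: (1 + 0.1640)/(1 + 0.0950) − 1 = 6.3014%
Vietnam: (1 + 0.1163)/(1 + 0.1140) − 1 = 0.2065%
Differential = 6.3014% − 0.2065% = 6.0949% → 609 basis points.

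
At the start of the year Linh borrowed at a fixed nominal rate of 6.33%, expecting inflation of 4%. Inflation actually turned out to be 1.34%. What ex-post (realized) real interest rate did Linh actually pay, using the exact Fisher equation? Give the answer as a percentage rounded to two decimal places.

4.92%

Ex-post: (1 + 0.0633)/(1 + 0.0134) − 1 = 4.9240%
So the realized real rate is 4.92%.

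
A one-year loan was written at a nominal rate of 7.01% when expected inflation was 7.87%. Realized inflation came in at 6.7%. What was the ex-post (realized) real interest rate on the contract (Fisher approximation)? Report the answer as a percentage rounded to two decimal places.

0.31%

Ex-post: 7.01% − 6.7% = 0.310%
So the realized real rate is 0.31%.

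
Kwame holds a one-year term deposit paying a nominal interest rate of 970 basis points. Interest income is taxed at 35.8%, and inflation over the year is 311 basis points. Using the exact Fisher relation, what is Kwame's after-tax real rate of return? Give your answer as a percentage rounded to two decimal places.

After-tax nominal return = 9.7% × (1 − 0.358) = 6.2274%.
1 + r = 1.062274 / 1.03110 = 1.030234
After-tax real rate = 1.030234 − 1 → 3.02%.

3.02%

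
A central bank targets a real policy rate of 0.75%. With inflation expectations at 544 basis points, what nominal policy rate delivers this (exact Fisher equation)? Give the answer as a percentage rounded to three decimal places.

(1 + i) = (1 + r)(1 + π) = 1.00750 × 1.05440 = 1.062308
i = 1.062308 − 1, so the required nominal rate is 6.231%.

6.231%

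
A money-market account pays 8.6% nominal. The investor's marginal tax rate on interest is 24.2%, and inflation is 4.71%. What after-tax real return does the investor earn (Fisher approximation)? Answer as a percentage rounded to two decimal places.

After-tax nominal return = 8.6% × (1 − 0.242) = 6.5188%.
r ≈ 6.5188% − 4.71% → 1.81%.

1.81%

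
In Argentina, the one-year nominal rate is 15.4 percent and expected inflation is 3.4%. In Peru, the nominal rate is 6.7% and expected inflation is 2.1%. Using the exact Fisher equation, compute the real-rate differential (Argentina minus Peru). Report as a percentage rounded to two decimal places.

7.10%

Argentina: (1 + 0.1540)/(1 + 0.0340) − 1 = 11.6054%
Peru: (1 + 0.0670)/(1 + 0.0210) − 1 = 4.5054%
Differential = 11.6054% − 4.5054% = 7.1000% → 7.10%.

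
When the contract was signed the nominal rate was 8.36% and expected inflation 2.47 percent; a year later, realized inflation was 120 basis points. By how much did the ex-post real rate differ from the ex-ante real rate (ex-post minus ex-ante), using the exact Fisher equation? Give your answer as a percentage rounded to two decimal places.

Ex-ante: (1 + 0.0836)/(1 + 0.0247) − 1 = 5.7480%
Ex-post: (1 + 0.0836)/(1 + 0.0120) − 1 = 7.0751%
Difference (ex-post − ex-ante) = 1.3271% → 1.33%.

1.33%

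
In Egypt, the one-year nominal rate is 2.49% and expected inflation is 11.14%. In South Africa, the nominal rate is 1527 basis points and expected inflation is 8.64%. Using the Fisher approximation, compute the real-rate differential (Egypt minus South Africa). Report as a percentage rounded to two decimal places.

-15.28%

Egypt: 2.49% − 11.14% = -8.650%
South Africa: 15.27% − 8.64% = 6.630%
Differential = -15.280% → -15.28%.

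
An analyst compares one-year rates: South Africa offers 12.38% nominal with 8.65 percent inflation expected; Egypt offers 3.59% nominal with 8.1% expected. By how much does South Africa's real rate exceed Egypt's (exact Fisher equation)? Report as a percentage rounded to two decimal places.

7.61%

South Africa: (1 + 0.1238)/(1 + 0.0865) − 1 = 3.4330%
Egypt: (1 + 0.0359)/(1 + 0.0810) − 1 = -4.1721%
Differential = 3.4330% − (-4.1721%) = 7.6051% → 7.61%.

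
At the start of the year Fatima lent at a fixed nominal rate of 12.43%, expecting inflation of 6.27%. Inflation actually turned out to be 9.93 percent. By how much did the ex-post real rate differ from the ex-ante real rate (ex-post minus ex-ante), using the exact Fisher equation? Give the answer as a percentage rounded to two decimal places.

Ex-ante: (1 + 0.1243)/(1 + 0.0627) − 1 = 5.7966%
Ex-post: (1 + 0.1243)/(1 + 0.0993) − 1 = 2.2742%
Difference (ex-post − ex-ante) = -3.5224% → -3.52%.

-3.52%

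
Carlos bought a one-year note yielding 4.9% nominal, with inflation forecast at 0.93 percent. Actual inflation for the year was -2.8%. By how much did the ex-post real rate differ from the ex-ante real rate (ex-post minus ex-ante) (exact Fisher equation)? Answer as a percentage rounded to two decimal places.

3.99%

Ex-ante: (1 + 0.0490)/(1 + 0.0093) − 1 = 3.9334%
Ex-post: (1 + 0.0490)/(1 − 0.0280) − 1 = 7.9218%
Difference (ex-post − ex-ante) = 3.9884% → 3.99%.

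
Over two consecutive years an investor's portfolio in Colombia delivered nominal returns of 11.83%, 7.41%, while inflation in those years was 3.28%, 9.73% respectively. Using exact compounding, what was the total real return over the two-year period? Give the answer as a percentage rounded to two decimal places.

Compound the nominal returns: 1.1183 × 1.0741 = 1.201166.
Compound inflation: 1.0328 × 1.0973 = 1.133291.
Deflate: 1.201166 / 1.133291 = 1.059892.
Total real return = 1.059892 − 1 → 5.99%.

5.99%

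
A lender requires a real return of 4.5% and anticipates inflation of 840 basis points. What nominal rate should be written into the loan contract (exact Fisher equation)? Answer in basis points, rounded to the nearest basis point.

1328 basis points

(1 + i) = (1 + r)(1 + π) = 1.04500 × 1.08400 = 1.13278
i = 1.13278 − 1, so the required nominal rate is 1328 basis points.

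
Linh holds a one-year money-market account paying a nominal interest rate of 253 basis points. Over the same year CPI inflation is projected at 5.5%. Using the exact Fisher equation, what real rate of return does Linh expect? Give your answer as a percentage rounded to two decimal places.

-2.82%

By the Fisher equation, 1 + r = (1 + i)/(1 + π).
1 + r = 1.02530 / 1.05500 = 0.971848
r = 0.971848 − 1 = -2.8152%, i.e. -2.82%.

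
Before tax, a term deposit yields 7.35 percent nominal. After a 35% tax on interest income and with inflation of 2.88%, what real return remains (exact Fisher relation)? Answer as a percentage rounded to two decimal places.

1.84%

After-tax nominal return = 7.35% × (1 − 0.35) = 4.7775%.
1 + r = 1.047775 / 1.02880 = 1.018444
After-tax real rate = 1.018444 − 1 → 1.84%.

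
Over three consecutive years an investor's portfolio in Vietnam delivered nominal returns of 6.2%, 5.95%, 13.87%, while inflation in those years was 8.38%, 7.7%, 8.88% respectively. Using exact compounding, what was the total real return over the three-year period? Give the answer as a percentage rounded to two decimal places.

Compound the nominal returns: 1.0620 × 1.0595 × 1.1387 = 1.281253.
Compound inflation: 1.0838 × 1.0770 × 1.0888 = 1.270905.
Deflate: 1.281253 / 1.270905 = 1.008142.
Total real return = 1.008142 − 1 → 0.81%.

0.81%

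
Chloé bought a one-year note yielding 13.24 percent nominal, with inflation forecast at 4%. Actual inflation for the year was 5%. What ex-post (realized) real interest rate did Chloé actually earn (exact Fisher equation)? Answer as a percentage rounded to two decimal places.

Ex-post: (1 + 0.1324)/(1 + 0.0500) − 1 = 7.8476%
So the realized real rate is 7.85%.

7.85%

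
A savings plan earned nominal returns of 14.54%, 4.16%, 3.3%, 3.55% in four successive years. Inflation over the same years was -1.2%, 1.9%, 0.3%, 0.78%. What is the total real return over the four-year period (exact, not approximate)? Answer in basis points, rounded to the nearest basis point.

2540 basis points

Compound the nominal returns: 1.1454 × 1.0416 × 1.0330 × 1.0355 = 1.276170.
Compound inflation: 0.9880 × 1.0190 × 1.0030 × 1.0078 = 1.017669.
Deflate: 1.276170 / 1.017669 = 1.254013.
Total real return = 1.254013 − 1 → 2540 basis points.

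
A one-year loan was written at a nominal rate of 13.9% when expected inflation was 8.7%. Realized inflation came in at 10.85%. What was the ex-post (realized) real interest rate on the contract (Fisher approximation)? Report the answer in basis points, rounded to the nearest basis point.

Ex-post: 13.9% − 10.85% = 3.050%
So the realized real rate is 305 basis points.

305 basis points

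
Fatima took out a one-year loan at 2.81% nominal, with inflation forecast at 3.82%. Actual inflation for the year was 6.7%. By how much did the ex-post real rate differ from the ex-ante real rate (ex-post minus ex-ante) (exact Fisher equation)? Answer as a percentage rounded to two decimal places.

Ex-ante: (1 + 0.0281)/(1 + 0.0382) − 1 = -0.9728%
Ex-post: (1 + 0.0281)/(1 + 0.0670) − 1 = -3.6457%
Difference (ex-post − ex-ante) = -2.6729% → -2.67%.

-2.67%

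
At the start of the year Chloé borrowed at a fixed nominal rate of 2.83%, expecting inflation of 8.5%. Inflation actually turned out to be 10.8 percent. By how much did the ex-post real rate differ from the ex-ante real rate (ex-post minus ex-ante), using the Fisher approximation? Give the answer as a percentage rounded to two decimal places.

-2.30%

Ex-ante: 2.83% − 8.5% = -5.670%
Ex-post: 2.83% − 10.8% = -7.970%
Difference (ex-post − ex-ante) = -2.3000% → -2.30%.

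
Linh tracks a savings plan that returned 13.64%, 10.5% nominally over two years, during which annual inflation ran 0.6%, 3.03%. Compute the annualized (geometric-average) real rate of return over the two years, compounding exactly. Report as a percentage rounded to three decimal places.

Nominal growth factor = 1.1364 × 1.1050 = 1.25572200
Price-level growth factor = 1.0060 × 1.0303 = 1.03648180
Real growth factor = 1.25572200 / 1.03648180 = 1.21152344
Annualized real rate = 1.21152344^(1/2) − 1 = 10.0692% → 10.069%.

10.069%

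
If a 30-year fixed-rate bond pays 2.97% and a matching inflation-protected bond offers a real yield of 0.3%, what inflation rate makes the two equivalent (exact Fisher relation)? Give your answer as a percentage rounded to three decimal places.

2.662%

(1 + π) = (1 + i)/(1 + r) = 1.02970 / 1.00300 = 1.026620
Break-even inflation = 1.026620 − 1 → 2.662%.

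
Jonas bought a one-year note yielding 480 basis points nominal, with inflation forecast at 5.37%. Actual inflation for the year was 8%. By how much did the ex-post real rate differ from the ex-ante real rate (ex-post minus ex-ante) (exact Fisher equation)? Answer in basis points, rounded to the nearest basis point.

-242 basis points

Ex-ante: (1 + 0.0480)/(1 + 0.0537) − 1 = -0.5410%
Ex-post: (1 + 0.0480)/(1 + 0.0800) − 1 = -2.9630%
Difference (ex-post − ex-ante) = -2.4220% → -242 basis points.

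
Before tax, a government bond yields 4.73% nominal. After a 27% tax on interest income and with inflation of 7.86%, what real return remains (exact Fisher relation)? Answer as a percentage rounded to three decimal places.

After-tax nominal return = 4.73% × (1 − 0.27) = 3.4529%.
1 + r = 1.034529 / 1.07860 = 0.959141
After-tax real rate = 0.959141 − 1 → -4.086%.

-4.086%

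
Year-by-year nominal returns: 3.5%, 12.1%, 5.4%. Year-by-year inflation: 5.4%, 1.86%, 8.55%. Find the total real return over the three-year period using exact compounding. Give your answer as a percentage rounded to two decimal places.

4.93%

Compound the nominal returns: 1.0350 × 1.1210 × 1.0540 = 1.222888.
Compound inflation: 1.0540 × 1.0186 × 1.0855 = 1.165398.
Deflate: 1.222888 / 1.165398 = 1.049331.
Total real return = 1.049331 − 1 → 4.93%.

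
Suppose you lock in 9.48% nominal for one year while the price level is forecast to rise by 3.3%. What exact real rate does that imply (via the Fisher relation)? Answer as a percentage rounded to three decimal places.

5.983%

By the Fisher relation, 1 + r = (1 + i)/(1 + π).
1 + r = 1.09480 / 1.03300 = 1.059826
r = 1.059826 − 1 = 5.9826%, i.e. 5.983%.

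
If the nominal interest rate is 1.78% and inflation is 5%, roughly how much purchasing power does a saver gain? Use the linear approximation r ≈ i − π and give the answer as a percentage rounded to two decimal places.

r ≈ i − π = 1.78% − 5% = -3.22%.

-3.22%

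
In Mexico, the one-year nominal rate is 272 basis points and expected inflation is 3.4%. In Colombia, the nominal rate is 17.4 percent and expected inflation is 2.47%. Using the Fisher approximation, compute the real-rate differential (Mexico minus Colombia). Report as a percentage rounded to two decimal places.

Mexico: 2.72% − 3.4% = -0.680%
Colombia: 17.4% − 2.47% = 14.930%
Differential = -15.610% → -15.61%.

-15.61%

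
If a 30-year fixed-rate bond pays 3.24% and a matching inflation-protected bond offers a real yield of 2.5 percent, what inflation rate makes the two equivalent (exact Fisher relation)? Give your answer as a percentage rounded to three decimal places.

(1 + π) = (1 + i)/(1 + r) = 1.03240 / 1.02500 = 1.007220
Break-even inflation = 1.007220 − 1 → 0.722%.

0.722%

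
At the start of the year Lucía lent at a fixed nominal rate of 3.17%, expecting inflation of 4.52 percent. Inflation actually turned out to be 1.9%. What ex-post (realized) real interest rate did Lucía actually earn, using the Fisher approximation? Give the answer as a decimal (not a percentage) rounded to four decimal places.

Ex-post: 3.17% − 1.9% = 1.270%
So the realized real rate is 0.0127.

0.0127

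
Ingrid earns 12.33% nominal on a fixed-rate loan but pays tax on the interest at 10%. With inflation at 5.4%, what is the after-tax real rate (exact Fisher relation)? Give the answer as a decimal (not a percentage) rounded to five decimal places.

After-tax nominal return = 12.33% × (1 − 0.1) = 11.0970%.
1 + r = 1.11097 / 1.05400 = 1.054051
After-tax real rate = 1.054051 − 1 → 0.05405.

0.05405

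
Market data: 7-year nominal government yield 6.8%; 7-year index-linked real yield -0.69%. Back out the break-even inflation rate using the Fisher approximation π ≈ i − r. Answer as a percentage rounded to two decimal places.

7.49%

π ≈ i − r = 6.8% − (-0.69%) → 7.49%.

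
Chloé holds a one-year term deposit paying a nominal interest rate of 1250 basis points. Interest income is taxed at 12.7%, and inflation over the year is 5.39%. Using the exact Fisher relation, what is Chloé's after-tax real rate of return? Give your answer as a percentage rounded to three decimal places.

After-tax nominal return = 12.5% × (1 − 0.127) = 10.9125%.
1 + r = 1.109125 / 1.05390 = 1.052401
After-tax real rate = 1.052401 − 1 → 5.240%.

5.240%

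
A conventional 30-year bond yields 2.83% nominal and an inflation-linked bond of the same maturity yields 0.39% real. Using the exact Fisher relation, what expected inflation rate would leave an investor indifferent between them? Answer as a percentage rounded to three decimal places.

(1 + π) = (1 + i)/(1 + r) = 1.02830 / 1.00390 = 1.0243052
Break-even inflation = 1.0243052 − 1 → 2.431%.

2.431%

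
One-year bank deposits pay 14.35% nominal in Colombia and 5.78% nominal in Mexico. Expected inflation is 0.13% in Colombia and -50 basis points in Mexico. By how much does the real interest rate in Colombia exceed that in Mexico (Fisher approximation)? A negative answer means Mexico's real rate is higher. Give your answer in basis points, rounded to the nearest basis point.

Colombia: 14.35% − 0.13% = 14.220%
Mexico: 5.78% − (-0.5%) = 6.280%
Differential = 7.940% → 794 basis points.

794 basis points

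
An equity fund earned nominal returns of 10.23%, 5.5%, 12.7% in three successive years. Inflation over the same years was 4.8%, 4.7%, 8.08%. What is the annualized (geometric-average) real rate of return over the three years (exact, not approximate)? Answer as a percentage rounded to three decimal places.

Nominal growth factor = 1.1023 × 1.0550 × 1.1270 = 1.31061817
Price-level growth factor = 1.0480 × 1.0470 × 1.0808 = 1.18591428
Real growth factor = 1.31061817 / 1.18591428 = 1.10515421
Annualized real rate = 1.10515421^(1/3) − 1 = 3.3890% → 3.389%.

3.389%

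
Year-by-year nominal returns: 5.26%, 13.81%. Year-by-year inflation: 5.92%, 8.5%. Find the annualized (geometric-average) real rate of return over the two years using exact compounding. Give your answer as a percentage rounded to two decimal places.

Compound the nominal returns: 1.0526 × 1.1381 = 1.19796406.
Compound inflation: 1.0592 × 1.0850 = 1.14923200.
Deflate: 1.19796406 / 1.14923200 = 1.04240402.
Annualized real rate = 1.04240402^(1/2) − 1 = 2.0982% → 2.10%.

2.10%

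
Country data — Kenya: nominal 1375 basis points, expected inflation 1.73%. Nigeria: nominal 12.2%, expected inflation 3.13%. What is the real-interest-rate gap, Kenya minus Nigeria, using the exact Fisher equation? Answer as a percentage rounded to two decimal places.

Kenya: (1 + 0.1375)/(1 + 0.0173) − 1 = 11.8156%
Nigeria: (1 + 0.1220)/(1 + 0.0313) − 1 = 8.7947%
Differential = 11.8156% − 8.7947% = 3.0209% → 3.02%.

3.02%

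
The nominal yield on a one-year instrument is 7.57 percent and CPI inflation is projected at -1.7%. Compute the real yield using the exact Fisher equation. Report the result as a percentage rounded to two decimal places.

9.43%

1 + r = 1.07570 / 0.98300 = 1.094303
r = 1.094303 − 1 = 9.4303%, i.e. 9.43%.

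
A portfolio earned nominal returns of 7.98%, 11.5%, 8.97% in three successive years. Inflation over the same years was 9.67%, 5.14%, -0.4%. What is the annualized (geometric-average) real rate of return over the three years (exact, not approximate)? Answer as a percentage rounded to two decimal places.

4.54%

Compound the nominal returns: 1.0798 × 1.1150 × 1.0897 = 1.31197374.
Compound inflation: 1.0967 × 1.0514 × 0.9960 = 1.14845810.
Deflate: 1.31197374 / 1.14845810 = 1.14237841.
Annualized real rate = 1.14237841^(1/3) − 1 = 4.5370% → 4.54%.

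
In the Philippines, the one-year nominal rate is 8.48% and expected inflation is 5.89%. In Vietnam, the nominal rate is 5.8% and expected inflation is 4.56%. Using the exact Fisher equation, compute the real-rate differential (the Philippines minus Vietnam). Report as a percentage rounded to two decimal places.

The Philippines: (1 + 0.0848)/(1 + 0.0589) − 1 = 2.4459%
Vietnam: (1 + 0.0580)/(1 + 0.0456) − 1 = 1.1859%
Differential = 2.4459% − 1.1859% = 1.2600% → 1.26%.

1.26%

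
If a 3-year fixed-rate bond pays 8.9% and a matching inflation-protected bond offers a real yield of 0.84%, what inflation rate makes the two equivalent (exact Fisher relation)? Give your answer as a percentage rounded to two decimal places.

7.99%

(1 + π) = (1 + i)/(1 + r) = 1.08900 / 1.00840 = 1.079929
Break-even inflation = 1.079929 − 1 → 7.99%.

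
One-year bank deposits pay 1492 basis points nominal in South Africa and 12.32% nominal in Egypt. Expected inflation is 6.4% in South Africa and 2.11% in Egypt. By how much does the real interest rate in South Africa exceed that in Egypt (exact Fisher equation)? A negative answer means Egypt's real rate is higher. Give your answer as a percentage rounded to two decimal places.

-1.99%

South Africa: (1 + 0.1492)/(1 + 0.0640) − 1 = 8.0075%
Egypt: (1 + 0.1232)/(1 + 0.0211) − 1 = 9.9990%
Differential = 8.0075% − 9.9990% = -1.9915% → -1.99%.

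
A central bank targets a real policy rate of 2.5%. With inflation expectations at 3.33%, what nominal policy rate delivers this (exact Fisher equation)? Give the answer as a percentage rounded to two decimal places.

5.91%

(1 + i) = (1 + r)(1 + π) = 1.02500 × 1.03330 = 1.0591325
i = 1.0591325 − 1, so the required nominal rate is 5.91%.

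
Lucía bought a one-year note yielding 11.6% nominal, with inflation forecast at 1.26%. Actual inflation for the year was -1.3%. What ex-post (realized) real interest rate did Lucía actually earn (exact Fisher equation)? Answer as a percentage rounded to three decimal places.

13.070%

Ex-post: (1 + 0.1160)/(1 − 0.0130) − 1 = 13.0699%
So the realized real rate is 13.070%.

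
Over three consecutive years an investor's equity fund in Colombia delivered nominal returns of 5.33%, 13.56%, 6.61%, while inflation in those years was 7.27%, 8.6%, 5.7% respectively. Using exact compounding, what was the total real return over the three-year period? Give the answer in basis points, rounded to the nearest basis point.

Nominal growth factor = 1.0533 × 1.1356 × 1.0661 = 1.275192
Price-level growth factor = 1.0727 × 1.0860 × 1.0570 = 1.231354
Real growth factor = 1.275192 / 1.231354 = 1.035601
Total real return = 1.035601 − 1 → 356 basis points.

356 basis points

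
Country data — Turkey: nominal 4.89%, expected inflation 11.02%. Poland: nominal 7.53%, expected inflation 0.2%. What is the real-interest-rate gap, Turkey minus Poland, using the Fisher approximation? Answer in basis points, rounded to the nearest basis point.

-1346 basis points

Turkey: 4.89% − 11.02% = -6.130%
Poland: 7.53% − 0.2% = 7.330%
Differential = -13.460% → -1346 basis points.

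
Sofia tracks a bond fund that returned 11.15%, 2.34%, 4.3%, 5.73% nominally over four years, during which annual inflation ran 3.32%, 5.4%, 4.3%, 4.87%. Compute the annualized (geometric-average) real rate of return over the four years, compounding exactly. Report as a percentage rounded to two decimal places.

1.30%

Compound the nominal returns: 1.1115 × 1.0234 × 1.0430 × 1.0573 = 1.25440397.
Compound inflation: 1.0332 × 1.0540 × 1.0430 × 1.0487 = 1.19113390.
Deflate: 1.25440397 / 1.19113390 = 1.05311751.
Annualized real rate = 1.05311751^(1/4) − 1 = 1.3023% → 1.30%.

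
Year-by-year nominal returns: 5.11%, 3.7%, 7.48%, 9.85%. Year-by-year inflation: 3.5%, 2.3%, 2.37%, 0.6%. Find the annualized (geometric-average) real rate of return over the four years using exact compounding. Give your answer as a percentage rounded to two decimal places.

4.23%

Compound the nominal returns: 1.0511 × 1.0370 × 1.0748 × 1.0985 = 1.28691692.
Compound inflation: 1.0350 × 1.0230 × 1.0237 × 1.0060 = 1.09040207.
Deflate: 1.28691692 / 1.09040207 = 1.18022238.
Annualized real rate = 1.18022238^(1/4) − 1 = 4.2296% → 4.23%.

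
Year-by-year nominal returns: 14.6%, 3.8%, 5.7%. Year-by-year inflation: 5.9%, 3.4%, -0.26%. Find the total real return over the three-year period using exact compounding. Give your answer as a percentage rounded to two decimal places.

15.13%

Nominal growth factor = 1.1460 × 1.0380 × 1.0570 = 1.257352
Price-level growth factor = 1.0590 × 1.0340 × 0.9974 = 1.092159
Real growth factor = 1.257352 / 1.092159 = 1.151254
Total real return = 1.151254 − 1 → 15.13%.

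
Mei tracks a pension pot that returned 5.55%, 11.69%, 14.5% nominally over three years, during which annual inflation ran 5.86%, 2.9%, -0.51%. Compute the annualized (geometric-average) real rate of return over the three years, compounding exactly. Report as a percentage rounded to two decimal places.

7.59%

Compound the nominal returns: 1.0555 × 1.1169 × 1.1450 = 1.34982670.
Compound inflation: 1.0586 × 1.0290 × 0.9949 = 1.08374397.
Deflate: 1.34982670 / 1.08374397 = 1.24552176.
Annualized real rate = 1.24552176^(1/3) − 1 = 7.5929% → 7.59%.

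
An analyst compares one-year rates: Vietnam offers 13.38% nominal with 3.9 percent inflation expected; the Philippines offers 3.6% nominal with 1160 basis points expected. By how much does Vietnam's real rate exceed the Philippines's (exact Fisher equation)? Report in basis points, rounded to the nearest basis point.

1629 basis points

Vietnam: (1 + 0.1338)/(1 + 0.0390) − 1 = 9.1242%
The Philippines: (1 + 0.0360)/(1 + 0.1160) − 1 = -7.1685%
Differential = 9.1242% − (-7.1685%) = 16.2926% → 1629 basis points.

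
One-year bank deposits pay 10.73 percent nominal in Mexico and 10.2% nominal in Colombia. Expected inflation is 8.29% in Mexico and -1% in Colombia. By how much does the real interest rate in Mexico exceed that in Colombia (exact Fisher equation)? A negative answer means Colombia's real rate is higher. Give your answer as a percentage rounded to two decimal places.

-9.06%

Mexico: (1 + 0.1073)/(1 + 0.0829) − 1 = 2.2532%
Colombia: (1 + 0.1020)/(1 − 0.0100) − 1 = 11.3131%
Differential = 2.2532% − 11.3131% = -9.0599% → -9.06%.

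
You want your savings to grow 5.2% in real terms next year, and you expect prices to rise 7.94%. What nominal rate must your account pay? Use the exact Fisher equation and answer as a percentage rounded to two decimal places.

13.55%

(1 + i) = (1 + r)(1 + π) = 1.05200 × 1.07940 = 1.1355288
i = 1.1355288 − 1, so the required nominal rate is 13.55%.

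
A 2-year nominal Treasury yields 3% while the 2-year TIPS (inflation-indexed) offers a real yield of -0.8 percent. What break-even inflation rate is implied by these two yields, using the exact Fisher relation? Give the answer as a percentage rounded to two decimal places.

(1 + π) = (1 + i)/(1 + r) = 1.03000 / 0.99200 = 1.038306
Break-even inflation = 1.038306 − 1 → 3.83%.

3.83%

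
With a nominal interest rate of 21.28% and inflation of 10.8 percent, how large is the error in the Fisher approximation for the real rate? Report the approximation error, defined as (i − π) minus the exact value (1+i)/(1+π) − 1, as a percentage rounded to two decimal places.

1.02%

Approximate: r ≈ 21.280% − 10.800% = 10.4800%
Exact: (1 + 0.2128)/(1 + 0.1080) − 1 = 9.4585%
Error = 10.4800% − 9.4585% = 1.0215% → 1.02%.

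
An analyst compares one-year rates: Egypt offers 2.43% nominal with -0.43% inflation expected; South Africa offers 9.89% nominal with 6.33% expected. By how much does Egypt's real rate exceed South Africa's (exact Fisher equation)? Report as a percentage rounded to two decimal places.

-0.48%

Egypt: (1 + 0.0243)/(1 − 0.0043) − 1 = 2.8724%
South Africa: (1 + 0.0989)/(1 + 0.0633) − 1 = 3.3481%
Differential = 2.8724% − 3.3481% = -0.4757% → -0.48%.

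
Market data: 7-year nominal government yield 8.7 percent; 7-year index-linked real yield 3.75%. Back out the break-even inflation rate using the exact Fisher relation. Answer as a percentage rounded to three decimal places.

(1 + π) = (1 + i)/(1 + r) = 1.08700 / 1.03750 = 1.047711
Break-even inflation = 1.047711 − 1 → 4.771%.

4.771%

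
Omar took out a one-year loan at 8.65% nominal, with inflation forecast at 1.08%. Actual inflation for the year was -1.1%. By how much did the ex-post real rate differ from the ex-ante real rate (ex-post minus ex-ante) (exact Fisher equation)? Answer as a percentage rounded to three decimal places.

2.369%

Ex-ante: (1 + 0.0865)/(1 + 0.0108) − 1 = 7.4891%
Ex-post: (1 + 0.0865)/(1 − 0.0110) − 1 = 9.8584%
Difference (ex-post − ex-ante) = 2.3693% → 2.369%.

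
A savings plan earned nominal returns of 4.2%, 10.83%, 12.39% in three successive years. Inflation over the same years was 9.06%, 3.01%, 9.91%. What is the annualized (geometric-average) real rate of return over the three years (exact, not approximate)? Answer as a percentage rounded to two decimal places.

Compound the nominal returns: 1.0420 × 1.1083 × 1.1239 = 1.29793434.
Compound inflation: 1.0906 × 1.0301 × 1.0991 = 1.23475868.
Deflate: 1.29793434 / 1.23475868 = 1.05116438.
Annualized real rate = 1.05116438^(1/3) − 1 = 1.6772% → 1.68%.

1.68%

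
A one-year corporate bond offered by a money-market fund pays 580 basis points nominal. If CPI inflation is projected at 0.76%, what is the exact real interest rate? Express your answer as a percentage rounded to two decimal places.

By the Fisher identity, 1 + r = (1 + i)/(1 + π).
1 + r = 1.05800 / 1.00760 = 1.050020
r = 1.050020 − 1 = 5.0020%, i.e. 5.00%.

5.00%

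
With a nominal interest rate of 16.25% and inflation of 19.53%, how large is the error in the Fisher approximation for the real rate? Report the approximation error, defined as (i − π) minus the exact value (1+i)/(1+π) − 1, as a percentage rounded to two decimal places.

-0.54%

Approximate: r ≈ 16.250% − 19.530% = -3.2800%
Exact: (1 + 0.1625)/(1 + 0.1953) − 1 = -2.7441%
Error = -3.2800% − (-2.7441%) = -0.5359% → -0.54%.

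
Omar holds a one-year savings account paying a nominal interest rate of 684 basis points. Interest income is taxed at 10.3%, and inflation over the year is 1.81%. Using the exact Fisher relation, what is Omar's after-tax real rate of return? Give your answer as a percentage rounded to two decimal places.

After-tax nominal return = 6.84% × (1 − 0.103) = 6.13548%.
1 + r = 1.0613548 / 1.01810 = 1.042486
After-tax real rate = 1.042486 − 1 → 4.25%.

4.25%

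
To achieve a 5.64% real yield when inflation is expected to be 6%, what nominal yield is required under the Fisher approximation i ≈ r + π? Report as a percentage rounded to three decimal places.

i ≈ r + π = 5.64% + 6% = 11.640%.

11.640%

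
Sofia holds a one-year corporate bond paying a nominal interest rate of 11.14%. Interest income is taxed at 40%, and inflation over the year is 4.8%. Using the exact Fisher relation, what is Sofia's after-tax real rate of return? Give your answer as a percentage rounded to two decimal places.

1.80%

After-tax nominal return = 11.14% × (1 − 0.4) = 6.6840%.
1 + r = 1.06684 / 1.04800 = 1.017977
After-tax real rate = 1.017977 − 1 → 1.80%.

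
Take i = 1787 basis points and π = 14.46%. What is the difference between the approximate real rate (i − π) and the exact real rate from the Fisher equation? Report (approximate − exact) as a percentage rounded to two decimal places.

0.43%

Approximate: r ≈ 17.870% − 14.460% = 3.4100%
Exact: (1 + 0.1787)/(1 + 0.1446) − 1 = 2.9792%
Error = 3.4100% − 2.9792% = 0.4308% → 0.43%.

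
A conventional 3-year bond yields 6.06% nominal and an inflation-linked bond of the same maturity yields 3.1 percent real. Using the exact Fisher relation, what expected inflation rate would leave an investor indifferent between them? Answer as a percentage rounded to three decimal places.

2.871%

(1 + π) = (1 + i)/(1 + r) = 1.06060 / 1.03100 = 1.028710
Break-even inflation = 1.028710 − 1 → 2.871%.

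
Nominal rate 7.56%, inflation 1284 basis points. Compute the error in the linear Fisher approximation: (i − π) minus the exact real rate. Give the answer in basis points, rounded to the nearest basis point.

Approximate: r ≈ 7.560% − 12.840% = -5.2800%
Exact: (1 + 0.0756)/(1 + 0.1284) − 1 = -4.6792%
Error = -5.2800% − (-4.6792%) = -0.6008% → -60 basis points.

-60 basis points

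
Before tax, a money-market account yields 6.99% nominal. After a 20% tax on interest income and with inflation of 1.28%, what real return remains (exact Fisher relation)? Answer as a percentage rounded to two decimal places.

After-tax nominal return = 6.99% × (1 − 0.2) = 5.5920%.
1 + r = 1.05592 / 1.01280 = 1.042575
After-tax real rate = 1.042575 − 1 → 4.26%.

4.26%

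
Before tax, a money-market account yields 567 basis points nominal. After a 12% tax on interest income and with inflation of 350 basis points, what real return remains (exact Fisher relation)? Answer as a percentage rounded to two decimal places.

1.44%

After-tax nominal return = 5.67% × (1 − 0.12) = 4.9896%.
1 + r = 1.049896 / 1.03500 = 1.014392
After-tax real rate = 1.014392 − 1 → 1.44%.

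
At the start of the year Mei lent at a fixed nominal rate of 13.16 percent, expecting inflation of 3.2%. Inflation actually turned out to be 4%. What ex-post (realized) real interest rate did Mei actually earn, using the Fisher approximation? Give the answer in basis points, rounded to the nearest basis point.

Ex-post: 13.16% − 4% = 9.160%
So the realized real rate is 916 basis points.

916 basis points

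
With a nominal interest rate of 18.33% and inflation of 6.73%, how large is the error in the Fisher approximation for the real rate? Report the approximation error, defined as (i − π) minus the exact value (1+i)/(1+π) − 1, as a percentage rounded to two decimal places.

Approximate: r ≈ 18.330% − 6.730% = 11.6000%
Exact: (1 + 0.1833)/(1 + 0.0673) − 1 = 10.8685%
Error = 11.6000% − 10.8685% = 0.7315% → 0.73%.

0.73%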